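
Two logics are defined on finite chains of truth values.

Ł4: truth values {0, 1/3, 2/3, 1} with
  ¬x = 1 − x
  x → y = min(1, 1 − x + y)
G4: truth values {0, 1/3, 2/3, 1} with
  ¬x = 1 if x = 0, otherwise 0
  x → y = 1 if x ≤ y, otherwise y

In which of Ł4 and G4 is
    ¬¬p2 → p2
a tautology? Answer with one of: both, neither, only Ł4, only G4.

In Ł4: every assignment gives 1 — tautology.
In G4: at p2 = 1/3 the value is 1/3 — not a tautology.

only Ł4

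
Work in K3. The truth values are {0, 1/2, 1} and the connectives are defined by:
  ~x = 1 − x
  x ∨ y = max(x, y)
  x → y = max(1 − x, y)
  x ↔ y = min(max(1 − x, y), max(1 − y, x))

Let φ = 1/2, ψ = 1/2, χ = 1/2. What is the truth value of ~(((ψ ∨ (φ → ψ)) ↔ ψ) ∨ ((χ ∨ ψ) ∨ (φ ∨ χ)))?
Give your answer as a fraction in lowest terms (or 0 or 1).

1/2

φ → ψ = 1/2 → 1/2 = 1/2
ψ ∨ (φ → ψ) = 1/2 ∨ 1/2 = 1/2
(ψ ∨ (φ → ψ)) ↔ ψ = 1/2 ↔ 1/2 = 1/2
χ ∨ ψ = 1/2 ∨ 1/2 = 1/2
φ ∨ χ = 1/2 ∨ 1/2 = 1/2
(χ ∨ ψ) ∨ (φ ∨ χ) = 1/2 ∨ 1/2 = 1/2
((ψ ∨ (φ → ψ)) ↔ ψ) ∨ ((χ ∨ ψ) ∨ (φ ∨ χ)) = 1/2 ∨ 1/2 = 1/2
~(((ψ ∨ (φ → ψ)) ↔ ψ) ∨ ((χ ∨ ψ) ∨ (φ ∨ χ))) = ~1/2 = 1/2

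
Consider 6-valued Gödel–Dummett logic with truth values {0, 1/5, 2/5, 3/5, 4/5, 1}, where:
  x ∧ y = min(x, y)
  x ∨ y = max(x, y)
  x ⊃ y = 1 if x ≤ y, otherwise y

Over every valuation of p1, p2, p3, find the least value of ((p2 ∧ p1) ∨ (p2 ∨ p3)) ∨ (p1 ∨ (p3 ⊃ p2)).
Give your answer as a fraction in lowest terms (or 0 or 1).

1/5

Take p1 = 0, p2 = 0, p3 = 1/5:
p2 ∧ p1 = 0 ∧ 0 = 0
p2 ∨ p3 = 0 ∨ 1/5 = 1/5
(p2 ∧ p1) ∨ (p2 ∨ p3) = 0 ∨ 1/5 = 1/5
p3 ⊃ p2 = 1/5 ⊃ 0 = 0
p1 ∨ (p3 ⊃ p2) = 0 ∨ 0 = 0
((p2 ∧ p1) ∨ (p2 ∨ p3)) ∨ (p1 ∨ (p3 ⊃ p2)) = 1/5 ∨ 0 = 1/5
No assignment yields a value below 1/5, so this is the minimum.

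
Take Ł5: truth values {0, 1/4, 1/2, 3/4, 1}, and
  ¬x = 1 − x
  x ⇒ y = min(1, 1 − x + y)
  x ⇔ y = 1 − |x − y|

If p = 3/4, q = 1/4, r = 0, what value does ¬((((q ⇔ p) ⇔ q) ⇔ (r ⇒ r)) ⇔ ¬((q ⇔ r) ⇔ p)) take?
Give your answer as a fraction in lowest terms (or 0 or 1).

q ⇔ p = 1/4 ⇔ 3/4 = 1/2
(q ⇔ p) ⇔ q = 1/2 ⇔ 1/4 = 3/4
r ⇒ r = 0 ⇒ 0 = 1
((q ⇔ p) ⇔ q) ⇔ (r ⇒ r) = 3/4 ⇔ 1 = 3/4
q ⇔ r = 1/4 ⇔ 0 = 3/4
(q ⇔ r) ⇔ p = 3/4 ⇔ 3/4 = 1
¬((q ⇔ r) ⇔ p) = ¬1 = 0
(((q ⇔ p) ⇔ q) ⇔ (r ⇒ r)) ⇔ ¬((q ⇔ r) ⇔ p) = 3/4 ⇔ 0 = 1/4
¬((((q ⇔ p) ⇔ q) ⇔ (r ⇒ r)) ⇔ ¬((q ⇔ r) ⇔ p)) = ¬1/4 = 3/4

3/4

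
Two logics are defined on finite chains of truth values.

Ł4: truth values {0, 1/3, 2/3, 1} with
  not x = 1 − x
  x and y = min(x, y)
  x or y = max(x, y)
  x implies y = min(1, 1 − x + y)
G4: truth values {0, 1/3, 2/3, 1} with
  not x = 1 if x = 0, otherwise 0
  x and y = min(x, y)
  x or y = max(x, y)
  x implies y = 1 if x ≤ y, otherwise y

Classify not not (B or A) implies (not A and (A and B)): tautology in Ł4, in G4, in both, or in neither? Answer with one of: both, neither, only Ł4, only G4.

neither

In Ł4: at A = 0, B = 1/3 the value is 2/3 — not a tautology.
In G4: at A = 0, B = 1/3 the value is 0 — not a tautology.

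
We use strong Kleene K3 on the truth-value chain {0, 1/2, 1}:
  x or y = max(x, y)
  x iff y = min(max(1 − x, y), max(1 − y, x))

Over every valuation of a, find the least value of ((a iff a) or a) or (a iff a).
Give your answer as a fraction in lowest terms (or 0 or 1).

1/2

Take a = 1/2:
a iff a = 1/2 iff 1/2 = 1/2
(a iff a) or a = 1/2 or 1/2 = 1/2
a iff a = 1/2 iff 1/2 = 1/2
((a iff a) or a) or (a iff a) = 1/2 or 1/2 = 1/2
No assignment yields a value below 1/2, so this is the minimum.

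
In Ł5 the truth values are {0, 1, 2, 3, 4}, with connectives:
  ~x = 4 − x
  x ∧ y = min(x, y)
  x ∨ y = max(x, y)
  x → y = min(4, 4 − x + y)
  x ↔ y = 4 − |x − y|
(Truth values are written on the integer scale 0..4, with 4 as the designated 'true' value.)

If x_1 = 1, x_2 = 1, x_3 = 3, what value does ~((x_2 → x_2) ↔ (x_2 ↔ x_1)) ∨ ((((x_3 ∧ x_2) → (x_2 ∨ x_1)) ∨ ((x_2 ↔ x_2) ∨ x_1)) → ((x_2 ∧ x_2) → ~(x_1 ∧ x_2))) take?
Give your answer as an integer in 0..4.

x_2 → x_2 = 1 → 1 = 4
x_2 ↔ x_1 = 1 ↔ 1 = 4
(x_2 → x_2) ↔ (x_2 ↔ x_1) = 4 ↔ 4 = 4
~((x_2 → x_2) ↔ (x_2 ↔ x_1)) = ~4 = 0
x_3 ∧ x_2 = 3 ∧ 1 = 1
x_2 ∨ x_1 = 1 ∨ 1 = 1
(x_3 ∧ x_2) → (x_2 ∨ x_1) = 1 → 1 = 4
x_2 ↔ x_2 = 1 ↔ 1 = 4
(x_2 ↔ x_2) ∨ x_1 = 4 ∨ 1 = 4
((x_3 ∧ x_2) → (x_2 ∨ x_1)) ∨ ((x_2 ↔ x_2) ∨ x_1) = 4 ∨ 4 = 4
x_2 ∧ x_2 = 1 ∧ 1 = 1
x_1 ∧ x_2 = 1 ∧ 1 = 1
~(x_1 ∧ x_2) = ~1 = 3
(x_2 ∧ x_2) → ~(x_1 ∧ x_2) = 1 → 3 = 4
(((x_3 ∧ x_2) → (x_2 ∨ x_1)) ∨ ((x_2 ↔ x_2) ∨ x_1)) → ((x_2 ∧ x_2) → ~(x_1 ∧ x_2)) = 4 → 4 = 4
~((x_2 → x_2) ↔ (x_2 ↔ x_1)) ∨ ((((x_3 ∧ x_2) → (x_2 ∨ x_1)) ∨ ((x_2 ↔ x_2) ∨ x_1)) → ((x_2 ∧ x_2) → ~(x_1 ∧ x_2))) = 0 ∨ 4 = 4

4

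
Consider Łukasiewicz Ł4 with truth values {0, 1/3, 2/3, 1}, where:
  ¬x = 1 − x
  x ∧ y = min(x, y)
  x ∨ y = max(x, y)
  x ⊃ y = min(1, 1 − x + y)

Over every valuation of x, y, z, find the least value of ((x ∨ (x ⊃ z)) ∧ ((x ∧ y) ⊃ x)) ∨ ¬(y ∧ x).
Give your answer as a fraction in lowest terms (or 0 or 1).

Take x = 1/3, y = 1/3, z = 0:
x ⊃ z = 1/3 ⊃ 0 = 2/3
x ∨ (x ⊃ z) = 1/3 ∨ 2/3 = 2/3
x ∧ y = 1/3 ∧ 1/3 = 1/3
(x ∧ y) ⊃ x = 1/3 ⊃ 1/3 = 1
(x ∨ (x ⊃ z)) ∧ ((x ∧ y) ⊃ x) = 2/3 ∧ 1 = 2/3
y ∧ x = 1/3 ∧ 1/3 = 1/3
¬(y ∧ x) = ¬1/3 = 2/3
((x ∨ (x ⊃ z)) ∧ ((x ∧ y) ⊃ x)) ∨ ¬(y ∧ x) = 2/3 ∨ 2/3 = 2/3
No assignment yields a value below 2/3, so this is the minimum.

2/3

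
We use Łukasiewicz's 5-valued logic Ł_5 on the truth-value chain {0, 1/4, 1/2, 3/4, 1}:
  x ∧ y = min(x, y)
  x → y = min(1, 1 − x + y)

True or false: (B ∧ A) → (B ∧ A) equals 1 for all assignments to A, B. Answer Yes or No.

At A = 1/4, B = 1, for instance:
B ∧ A = 1 ∧ 1/4 = 1/4
(B ∧ A) → (B ∧ A) = 1/4 → 1/4 = 1
and checking the remaining 24 assignments likewise gives ≥ 1 in every case.

Yes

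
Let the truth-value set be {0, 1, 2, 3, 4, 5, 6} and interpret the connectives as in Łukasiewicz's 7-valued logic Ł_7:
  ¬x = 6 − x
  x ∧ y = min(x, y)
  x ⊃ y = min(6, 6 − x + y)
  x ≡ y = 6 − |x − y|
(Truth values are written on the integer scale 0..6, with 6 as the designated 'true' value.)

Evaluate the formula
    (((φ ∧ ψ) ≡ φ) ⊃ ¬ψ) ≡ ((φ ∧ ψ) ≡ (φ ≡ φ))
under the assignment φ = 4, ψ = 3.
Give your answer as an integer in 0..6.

φ ∧ ψ = 4 ∧ 3 = 3
(φ ∧ ψ) ≡ φ = 3 ≡ 4 = 5
¬ψ = ¬3 = 3
((φ ∧ ψ) ≡ φ) ⊃ ¬ψ = 5 ⊃ 3 = 4
φ ∧ ψ = 4 ∧ 3 = 3
φ ≡ φ = 4 ≡ 4 = 6
(φ ∧ ψ) ≡ (φ ≡ φ) = 3 ≡ 6 = 3
(((φ ∧ ψ) ≡ φ) ⊃ ¬ψ) ≡ ((φ ∧ ψ) ≡ (φ ≡ φ)) = 4 ≡ 3 = 5

5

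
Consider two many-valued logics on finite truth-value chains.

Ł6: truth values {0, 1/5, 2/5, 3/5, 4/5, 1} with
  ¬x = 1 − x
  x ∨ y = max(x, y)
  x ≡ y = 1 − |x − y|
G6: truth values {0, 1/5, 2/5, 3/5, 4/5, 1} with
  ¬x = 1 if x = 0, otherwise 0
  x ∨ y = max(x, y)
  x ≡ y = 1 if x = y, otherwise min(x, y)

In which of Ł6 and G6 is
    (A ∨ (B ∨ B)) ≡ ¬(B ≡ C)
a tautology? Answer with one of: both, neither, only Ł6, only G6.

In Ł6: at A = 0, B = 0, C = 1/5 the value is 4/5 — not a tautology.
In G6: at A = 0, B = 0, C = 1/5 the value is 0 — not a tautology.

neither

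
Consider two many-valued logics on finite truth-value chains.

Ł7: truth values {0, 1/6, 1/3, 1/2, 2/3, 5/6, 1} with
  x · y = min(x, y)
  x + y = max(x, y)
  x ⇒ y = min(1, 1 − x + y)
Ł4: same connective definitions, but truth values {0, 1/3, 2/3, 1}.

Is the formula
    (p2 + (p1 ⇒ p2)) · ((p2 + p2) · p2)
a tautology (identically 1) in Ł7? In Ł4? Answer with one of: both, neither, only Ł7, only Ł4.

In Ł7: at p1 = 0, p2 = 0 the value is 0 — not a tautology.
In Ł4: at p1 = 0, p2 = 0 the value is 0 — not a tautology.

neither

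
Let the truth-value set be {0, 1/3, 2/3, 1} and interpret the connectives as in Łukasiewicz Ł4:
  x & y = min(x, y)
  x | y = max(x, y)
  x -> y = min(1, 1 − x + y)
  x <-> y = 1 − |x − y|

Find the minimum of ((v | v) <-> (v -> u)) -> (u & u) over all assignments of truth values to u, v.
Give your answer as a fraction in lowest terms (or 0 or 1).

Take u = 0, v = 1/3:
v | v = 1/3 | 1/3 = 1/3
v -> u = 1/3 -> 0 = 2/3
(v | v) <-> (v -> u) = 1/3 <-> 2/3 = 2/3
u & u = 0 & 0 = 0
((v | v) <-> (v -> u)) -> (u & u) = 2/3 -> 0 = 1/3
No assignment yields a value below 1/3, so this is the minimum.

1/3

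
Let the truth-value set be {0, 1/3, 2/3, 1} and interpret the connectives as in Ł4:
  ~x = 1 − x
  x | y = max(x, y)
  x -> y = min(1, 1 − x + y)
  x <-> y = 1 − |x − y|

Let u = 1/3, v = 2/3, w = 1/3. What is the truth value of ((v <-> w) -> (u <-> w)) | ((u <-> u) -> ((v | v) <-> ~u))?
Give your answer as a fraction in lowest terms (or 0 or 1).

1

v <-> w = 2/3 <-> 1/3 = 2/3
u <-> w = 1/3 <-> 1/3 = 1
(v <-> w) -> (u <-> w) = 2/3 -> 1 = 1
u <-> u = 1/3 <-> 1/3 = 1
v | v = 2/3 | 2/3 = 2/3
~u = ~1/3 = 2/3
(v | v) <-> ~u = 2/3 <-> 2/3 = 1
(u <-> u) -> ((v | v) <-> ~u) = 1 -> 1 = 1
((v <-> w) -> (u <-> w)) | ((u <-> u) -> ((v | v) <-> ~u)) = 1 | 1 = 1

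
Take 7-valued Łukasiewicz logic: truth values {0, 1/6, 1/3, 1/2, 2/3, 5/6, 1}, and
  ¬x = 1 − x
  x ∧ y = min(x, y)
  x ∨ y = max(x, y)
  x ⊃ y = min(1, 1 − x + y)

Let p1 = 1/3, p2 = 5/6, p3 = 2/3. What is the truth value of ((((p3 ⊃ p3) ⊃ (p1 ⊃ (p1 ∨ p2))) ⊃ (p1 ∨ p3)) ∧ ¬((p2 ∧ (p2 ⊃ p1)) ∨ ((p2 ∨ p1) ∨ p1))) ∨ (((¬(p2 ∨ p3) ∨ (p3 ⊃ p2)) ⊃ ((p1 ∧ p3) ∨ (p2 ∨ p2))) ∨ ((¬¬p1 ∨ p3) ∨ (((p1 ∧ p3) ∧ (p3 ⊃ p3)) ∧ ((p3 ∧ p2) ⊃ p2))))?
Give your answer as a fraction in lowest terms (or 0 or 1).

5/6

p3 ⊃ p3 = 2/3 ⊃ 2/3 = 1
p1 ∨ p2 = 1/3 ∨ 5/6 = 5/6
p1 ⊃ (p1 ∨ p2) = 1/3 ⊃ 5/6 = 1
(p3 ⊃ p3) ⊃ (p1 ⊃ (p1 ∨ p2)) = 1 ⊃ 1 = 1
p1 ∨ p3 = 1/3 ∨ 2/3 = 2/3
((p3 ⊃ p3) ⊃ (p1 ⊃ (p1 ∨ p2))) ⊃ (p1 ∨ p3) = 1 ⊃ 2/3 = 2/3
p2 ⊃ p1 = 5/6 ⊃ 1/3 = 1/2
p2 ∧ (p2 ⊃ p1) = 5/6 ∧ 1/2 = 1/2
p2 ∨ p1 = 5/6 ∨ 1/3 = 5/6
(p2 ∨ p1) ∨ p1 = 5/6 ∨ 1/3 = 5/6
(p2 ∧ (p2 ⊃ p1)) ∨ ((p2 ∨ p1) ∨ p1) = 1/2 ∨ 5/6 = 5/6
¬((p2 ∧ (p2 ⊃ p1)) ∨ ((p2 ∨ p1) ∨ p1)) = ¬5/6 = 1/6
(((p3 ⊃ p3) ⊃ (p1 ⊃ (p1 ∨ p2))) ⊃ (p1 ∨ p3)) ∧ ¬((p2 ∧ (p2 ⊃ p1)) ∨ ((p2 ∨ p1) ∨ p1)) = 2/3 ∧ 1/6 = 1/6
p2 ∨ p3 = 5/6 ∨ 2/3 = 5/6
¬(p2 ∨ p3) = ¬5/6 = 1/6
p3 ⊃ p2 = 2/3 ⊃ 5/6 = 1
¬(p2 ∨ p3) ∨ (p3 ⊃ p2) = 1/6 ∨ 1 = 1
p1 ∧ p3 = 1/3 ∧ 2/3 = 1/3
p2 ∨ p2 = 5/6 ∨ 5/6 = 5/6
(p1 ∧ p3) ∨ (p2 ∨ p2) = 1/3 ∨ 5/6 = 5/6
(¬(p2 ∨ p3) ∨ (p3 ⊃ p2)) ⊃ ((p1 ∧ p3) ∨ (p2 ∨ p2)) = 1 ⊃ 5/6 = 5/6
¬p1 = ¬1/3 = 2/3
¬¬p1 = ¬2/3 = 1/3
¬¬p1 ∨ p3 = 1/3 ∨ 2/3 = 2/3
p1 ∧ p3 = 1/3 ∧ 2/3 = 1/3
p3 ⊃ p3 = 2/3 ⊃ 2/3 = 1
(p1 ∧ p3) ∧ (p3 ⊃ p3) = 1/3 ∧ 1 = 1/3
p3 ∧ p2 = 2/3 ∧ 5/6 = 2/3
(p3 ∧ p2) ⊃ p2 = 2/3 ⊃ 5/6 = 1
((p1 ∧ p3) ∧ (p3 ⊃ p3)) ∧ ((p3 ∧ p2) ⊃ p2) = 1/3 ∧ 1 = 1/3
(¬¬p1 ∨ p3) ∨ (((p1 ∧ p3) ∧ (p3 ⊃ p3)) ∧ ((p3 ∧ p2) ⊃ p2)) = 2/3 ∨ 1/3 = 2/3
((¬(p2 ∨ p3) ∨ (p3 ⊃ p2)) ⊃ ((p1 ∧ p3) ∨ (p2 ∨ p2))) ∨ ((¬¬p1 ∨ p3) ∨ (((p1 ∧ p3) ∧ (p3 ⊃ p3)) ∧ ((p3 ∧ p2) ⊃ p2))) = 5/6 ∨ 2/3 = 5/6
((((p3 ⊃ p3) ⊃ (p1 ⊃ (p1 ∨ p2))) ⊃ (p1 ∨ p3)) ∧ ¬((p2 ∧ (p2 ⊃ p1)) ∨ ((p2 ∨ p1) ∨ p1))) ∨ (((¬(p2 ∨ p3) ∨ (p3 ⊃ p2)) ⊃ ((p1 ∧ p3) ∨ (p2 ∨ p2))) ∨ ((¬¬p1 ∨ p3) ∨ (((p1 ∧ p3) ∧ (p3 ⊃ p3)) ∧ ((p3 ∧ p2) ⊃ p2)))) = 1/6 ∨ 5/6 = 5/6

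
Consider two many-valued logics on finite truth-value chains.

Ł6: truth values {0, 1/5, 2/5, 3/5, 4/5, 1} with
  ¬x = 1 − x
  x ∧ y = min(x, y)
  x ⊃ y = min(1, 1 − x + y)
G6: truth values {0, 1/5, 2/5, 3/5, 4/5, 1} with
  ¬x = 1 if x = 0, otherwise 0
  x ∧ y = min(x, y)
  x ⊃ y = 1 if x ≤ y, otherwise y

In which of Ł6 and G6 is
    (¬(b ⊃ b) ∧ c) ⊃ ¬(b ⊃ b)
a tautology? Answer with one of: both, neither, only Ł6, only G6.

both

In Ł6: every assignment gives 1 — tautology.
In G6: every assignment gives 1 — tautology.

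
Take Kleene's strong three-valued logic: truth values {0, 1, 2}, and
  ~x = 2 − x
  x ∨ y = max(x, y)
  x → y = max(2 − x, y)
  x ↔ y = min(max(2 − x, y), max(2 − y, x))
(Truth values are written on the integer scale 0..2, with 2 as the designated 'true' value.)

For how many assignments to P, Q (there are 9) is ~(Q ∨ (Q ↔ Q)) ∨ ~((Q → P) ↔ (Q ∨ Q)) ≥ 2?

4

P = 0, Q = 0 ↦ 2  ≥
P = 0, Q = 1 ↦ 1  <
P = 0, Q = 2 ↦ 2  ≥
P = 1, Q = 0 ↦ 2  ≥
P = 1, Q = 1 ↦ 1  <
P = 1, Q = 2 ↦ 1  <
P = 2, Q = 0 ↦ 2  ≥
P = 2, Q = 1 ↦ 1  <
P = 2, Q = 2 ↦ 0  <
So 4 of the 9 assignments meet the threshold.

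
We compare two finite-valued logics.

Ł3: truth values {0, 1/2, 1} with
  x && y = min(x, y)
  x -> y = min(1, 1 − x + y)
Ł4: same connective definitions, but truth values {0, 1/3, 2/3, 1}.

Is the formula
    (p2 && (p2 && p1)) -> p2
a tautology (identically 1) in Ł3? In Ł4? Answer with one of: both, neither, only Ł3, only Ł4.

both

In Ł3: every assignment gives 1 — tautology.
In Ł4: every assignment gives 1 — tautology.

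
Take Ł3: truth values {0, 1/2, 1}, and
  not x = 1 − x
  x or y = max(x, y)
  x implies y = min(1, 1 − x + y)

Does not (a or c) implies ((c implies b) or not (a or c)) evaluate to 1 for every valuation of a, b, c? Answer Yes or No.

Yes

At a = 0, b = 0, c = 1/2, for instance:
a or c = 0 or 1/2 = 1/2
not (a or c) = not 1/2 = 1/2
c implies b = 1/2 implies 0 = 1/2
(c implies b) or not (a or c) = 1/2 or 1/2 = 1/2
not (a or c) implies ((c implies b) or not (a or c)) = 1/2 implies 1/2 = 1
and checking the remaining 26 assignments likewise gives ≥ 1 in every case.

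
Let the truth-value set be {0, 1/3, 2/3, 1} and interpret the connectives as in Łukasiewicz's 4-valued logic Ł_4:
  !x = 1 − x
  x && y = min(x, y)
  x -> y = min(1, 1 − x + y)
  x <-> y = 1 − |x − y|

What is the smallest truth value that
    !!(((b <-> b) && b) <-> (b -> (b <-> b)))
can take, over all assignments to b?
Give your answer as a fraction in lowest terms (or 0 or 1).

Take b = 0:
b <-> b = 0 <-> 0 = 1
(b <-> b) && b = 1 && 0 = 0
b <-> b = 0 <-> 0 = 1
b -> (b <-> b) = 0 -> 1 = 1
((b <-> b) && b) <-> (b -> (b <-> b)) = 0 <-> 1 = 0
!(((b <-> b) && b) <-> (b -> (b <-> b))) = !0 = 1
!!(((b <-> b) && b) <-> (b -> (b <-> b))) = !1 = 0
No assignment yields a value below 0, so this is the minimum.

0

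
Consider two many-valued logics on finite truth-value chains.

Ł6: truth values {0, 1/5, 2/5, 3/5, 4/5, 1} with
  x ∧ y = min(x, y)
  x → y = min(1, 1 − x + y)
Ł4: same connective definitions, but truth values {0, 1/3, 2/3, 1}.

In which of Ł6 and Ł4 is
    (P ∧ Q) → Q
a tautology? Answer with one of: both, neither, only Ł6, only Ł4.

In Ł6: every assignment gives 1 — tautology.
In Ł4: every assignment gives 1 — tautology.

both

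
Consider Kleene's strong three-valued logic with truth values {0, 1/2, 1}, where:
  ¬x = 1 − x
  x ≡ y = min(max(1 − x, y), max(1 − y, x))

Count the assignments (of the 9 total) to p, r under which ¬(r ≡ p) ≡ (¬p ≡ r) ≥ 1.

p = 0, r = 0 ↦ 1  ≥
p = 0, r = 1/2 ↦ 1/2  <
p = 0, r = 1 ↦ 1  ≥
p = 1/2, r = 0 ↦ 1/2  <
p = 1/2, r = 1/2 ↦ 1/2  <
p = 1/2, r = 1 ↦ 1/2  <
p = 1, r = 0 ↦ 1  ≥
p = 1, r = 1/2 ↦ 1/2  <
p = 1, r = 1 ↦ 1  ≥
So 4 of the 9 assignments meet the threshold.

4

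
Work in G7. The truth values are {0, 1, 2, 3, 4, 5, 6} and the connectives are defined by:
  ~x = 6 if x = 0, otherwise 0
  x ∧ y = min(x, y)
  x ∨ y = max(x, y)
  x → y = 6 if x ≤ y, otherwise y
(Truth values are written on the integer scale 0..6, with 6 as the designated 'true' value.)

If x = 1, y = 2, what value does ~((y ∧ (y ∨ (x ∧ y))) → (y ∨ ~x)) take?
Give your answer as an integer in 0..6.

0

x ∧ y = 1 ∧ 2 = 1
y ∨ (x ∧ y) = 2 ∨ 1 = 2
y ∧ (y ∨ (x ∧ y)) = 2 ∧ 2 = 2
~x = ~1 = 0
y ∨ ~x = 2 ∨ 0 = 2
(y ∧ (y ∨ (x ∧ y))) → (y ∨ ~x) = 2 → 2 = 6
~((y ∧ (y ∨ (x ∧ y))) → (y ∨ ~x)) = ~6 = 0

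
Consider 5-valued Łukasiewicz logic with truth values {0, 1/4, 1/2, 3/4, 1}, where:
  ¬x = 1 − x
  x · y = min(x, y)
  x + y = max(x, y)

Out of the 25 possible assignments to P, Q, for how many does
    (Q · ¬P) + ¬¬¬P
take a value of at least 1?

value 1: 5 assignments (counts)
value 3/4: 5 assignments
value 1/2: 5 assignments
value 1/4: 5 assignments
value 0: 5 assignments
So 5 of the 25 assignments meet the threshold.

5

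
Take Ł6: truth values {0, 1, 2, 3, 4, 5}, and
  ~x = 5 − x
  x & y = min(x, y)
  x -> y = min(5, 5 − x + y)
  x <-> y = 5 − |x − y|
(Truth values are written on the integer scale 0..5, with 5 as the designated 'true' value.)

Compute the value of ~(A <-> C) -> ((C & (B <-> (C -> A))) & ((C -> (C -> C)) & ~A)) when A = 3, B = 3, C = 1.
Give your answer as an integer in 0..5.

A <-> C = 3 <-> 1 = 3
~(A <-> C) = ~3 = 2
C -> A = 1 -> 3 = 5
B <-> (C -> A) = 3 <-> 5 = 3
C & (B <-> (C -> A)) = 1 & 3 = 1
C -> C = 1 -> 1 = 5
C -> (C -> C) = 1 -> 5 = 5
~A = ~3 = 2
(C -> (C -> C)) & ~A = 5 & 2 = 2
(C & (B <-> (C -> A))) & ((C -> (C -> C)) & ~A) = 1 & 2 = 1
~(A <-> C) -> ((C & (B <-> (C -> A))) & ((C -> (C -> C)) & ~A)) = 2 -> 1 = 4

4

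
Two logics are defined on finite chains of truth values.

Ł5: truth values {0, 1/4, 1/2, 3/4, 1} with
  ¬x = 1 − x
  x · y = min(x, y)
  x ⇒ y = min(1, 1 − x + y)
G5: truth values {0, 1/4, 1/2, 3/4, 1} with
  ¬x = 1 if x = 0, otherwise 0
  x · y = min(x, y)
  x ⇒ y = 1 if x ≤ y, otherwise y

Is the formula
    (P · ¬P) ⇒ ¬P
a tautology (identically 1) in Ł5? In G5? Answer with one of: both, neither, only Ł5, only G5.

both

In Ł5: every assignment gives 1 — tautology.
In G5: every assignment gives 1 — tautology.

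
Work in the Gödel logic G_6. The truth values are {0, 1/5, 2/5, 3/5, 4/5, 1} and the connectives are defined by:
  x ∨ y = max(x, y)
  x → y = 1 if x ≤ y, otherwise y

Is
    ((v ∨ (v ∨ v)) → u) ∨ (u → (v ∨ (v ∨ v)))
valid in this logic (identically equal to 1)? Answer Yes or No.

Yes

At u = 0, v = 2/5, for instance:
v ∨ v = 2/5 ∨ 2/5 = 2/5
v ∨ (v ∨ v) = 2/5 ∨ 2/5 = 2/5
(v ∨ (v ∨ v)) → u = 2/5 → 0 = 0
u → (v ∨ (v ∨ v)) = 0 → 2/5 = 1
((v ∨ (v ∨ v)) → u) ∨ (u → (v ∨ (v ∨ v))) = 0 ∨ 1 = 1
and checking the remaining 35 assignments likewise gives ≥ 1 in every case.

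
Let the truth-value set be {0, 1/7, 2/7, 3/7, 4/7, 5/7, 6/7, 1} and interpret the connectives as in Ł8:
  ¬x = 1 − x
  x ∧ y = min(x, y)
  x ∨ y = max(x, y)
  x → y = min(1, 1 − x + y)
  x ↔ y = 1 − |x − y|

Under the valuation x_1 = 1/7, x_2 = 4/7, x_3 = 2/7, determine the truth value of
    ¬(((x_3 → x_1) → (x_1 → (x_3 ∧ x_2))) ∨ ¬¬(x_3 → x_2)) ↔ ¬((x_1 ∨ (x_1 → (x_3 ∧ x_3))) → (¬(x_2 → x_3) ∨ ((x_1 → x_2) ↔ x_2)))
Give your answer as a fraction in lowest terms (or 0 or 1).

4/7

x_3 → x_1 = 2/7 → 1/7 = 6/7
x_3 ∧ x_2 = 2/7 ∧ 4/7 = 2/7
x_1 → (x_3 ∧ x_2) = 1/7 → 2/7 = 1
(x_3 → x_1) → (x_1 → (x_3 ∧ x_2)) = 6/7 → 1 = 1
x_3 → x_2 = 2/7 → 4/7 = 1
¬(x_3 → x_2) = ¬1 = 0
¬¬(x_3 → x_2) = ¬0 = 1
((x_3 → x_1) → (x_1 → (x_3 ∧ x_2))) ∨ ¬¬(x_3 → x_2) = 1 ∨ 1 = 1
¬(((x_3 → x_1) → (x_1 → (x_3 ∧ x_2))) ∨ ¬¬(x_3 → x_2)) = ¬1 = 0
x_3 ∧ x_3 = 2/7 ∧ 2/7 = 2/7
x_1 → (x_3 ∧ x_3) = 1/7 → 2/7 = 1
x_1 ∨ (x_1 → (x_3 ∧ x_3)) = 1/7 ∨ 1 = 1
x_2 → x_3 = 4/7 → 2/7 = 5/7
¬(x_2 → x_3) = ¬5/7 = 2/7
x_1 → x_2 = 1/7 → 4/7 = 1
(x_1 → x_2) ↔ x_2 = 1 ↔ 4/7 = 4/7
¬(x_2 → x_3) ∨ ((x_1 → x_2) ↔ x_2) = 2/7 ∨ 4/7 = 4/7
(x_1 ∨ (x_1 → (x_3 ∧ x_3))) → (¬(x_2 → x_3) ∨ ((x_1 → x_2) ↔ x_2)) = 1 → 4/7 = 4/7
¬((x_1 ∨ (x_1 → (x_3 ∧ x_3))) → (¬(x_2 → x_3) ∨ ((x_1 → x_2) ↔ x_2))) = ¬4/7 = 3/7
¬(((x_3 → x_1) → (x_1 → (x_3 ∧ x_2))) ∨ ¬¬(x_3 → x_2)) ↔ ¬((x_1 ∨ (x_1 → (x_3 ∧ x_3))) → (¬(x_2 → x_3) ∨ ((x_1 → x_2) ↔ x_2))) = 0 ↔ 3/7 = 4/7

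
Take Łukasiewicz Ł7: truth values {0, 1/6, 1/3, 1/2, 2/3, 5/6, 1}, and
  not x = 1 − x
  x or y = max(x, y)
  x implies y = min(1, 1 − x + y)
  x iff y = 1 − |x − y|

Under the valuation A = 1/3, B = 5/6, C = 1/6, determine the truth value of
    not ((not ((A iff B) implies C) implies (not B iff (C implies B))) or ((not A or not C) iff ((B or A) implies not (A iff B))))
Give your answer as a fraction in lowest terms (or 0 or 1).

A iff B = 1/3 iff 5/6 = 1/2
(A iff B) implies C = 1/2 implies 1/6 = 2/3
not ((A iff B) implies C) = not 2/3 = 1/3
not B = not 5/6 = 1/6
C implies B = 1/6 implies 5/6 = 1
not B iff (C implies B) = 1/6 iff 1 = 1/6
not ((A iff B) implies C) implies (not B iff (C implies B)) = 1/3 implies 1/6 = 5/6
not A = not 1/3 = 2/3
not C = not 1/6 = 5/6
not A or not C = 2/3 or 5/6 = 5/6
B or A = 5/6 or 1/3 = 5/6
A iff B = 1/3 iff 5/6 = 1/2
not (A iff B) = not 1/2 = 1/2
(B or A) implies not (A iff B) = 5/6 implies 1/2 = 2/3
(not A or not C) iff ((B or A) implies not (A iff B)) = 5/6 iff 2/3 = 5/6
(not ((A iff B) implies C) implies (not B iff (C implies B))) or ((not A or not C) iff ((B or A) implies not (A iff B))) = 5/6 or 5/6 = 5/6
not ((not ((A iff B) implies C) implies (not B iff (C implies B))) or ((not A or not C) iff ((B or A) implies not (A iff B)))) = not 5/6 = 1/6

1/6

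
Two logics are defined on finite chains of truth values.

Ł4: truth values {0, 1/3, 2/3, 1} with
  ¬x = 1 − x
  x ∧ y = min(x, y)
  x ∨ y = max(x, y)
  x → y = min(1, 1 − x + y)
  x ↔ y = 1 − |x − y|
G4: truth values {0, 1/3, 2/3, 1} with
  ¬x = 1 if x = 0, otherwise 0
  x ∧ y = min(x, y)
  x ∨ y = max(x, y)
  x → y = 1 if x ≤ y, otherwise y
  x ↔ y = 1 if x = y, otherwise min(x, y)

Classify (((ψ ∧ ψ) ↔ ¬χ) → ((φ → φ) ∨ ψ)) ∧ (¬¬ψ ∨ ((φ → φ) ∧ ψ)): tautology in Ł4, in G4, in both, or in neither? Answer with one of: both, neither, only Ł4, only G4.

In Ł4: at φ = 0, ψ = 0, χ = 0 the value is 0 — not a tautology.
In G4: at φ = 0, ψ = 0, χ = 0 the value is 0 — not a tautology.

neither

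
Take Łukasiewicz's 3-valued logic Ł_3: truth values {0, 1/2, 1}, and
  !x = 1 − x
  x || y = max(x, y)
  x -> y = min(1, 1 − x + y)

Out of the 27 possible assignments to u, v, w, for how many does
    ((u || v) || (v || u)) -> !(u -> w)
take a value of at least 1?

value 1: 8 assignments (counts)
value 1/2: 11 assignments
value 0: 8 assignments
So 8 of the 27 assignments meet the threshold.

8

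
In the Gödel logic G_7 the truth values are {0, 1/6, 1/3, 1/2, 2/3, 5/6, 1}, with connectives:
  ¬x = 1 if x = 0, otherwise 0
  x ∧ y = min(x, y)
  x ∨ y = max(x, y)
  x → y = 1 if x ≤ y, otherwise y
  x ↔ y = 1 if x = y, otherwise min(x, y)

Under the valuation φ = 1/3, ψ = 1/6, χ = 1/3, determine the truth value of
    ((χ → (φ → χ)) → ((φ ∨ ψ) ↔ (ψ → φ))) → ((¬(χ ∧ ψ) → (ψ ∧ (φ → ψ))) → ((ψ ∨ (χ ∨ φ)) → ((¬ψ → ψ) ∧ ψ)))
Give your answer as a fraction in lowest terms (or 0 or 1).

φ → χ = 1/3 → 1/3 = 1
χ → (φ → χ) = 1/3 → 1 = 1
φ ∨ ψ = 1/3 ∨ 1/6 = 1/3
ψ → φ = 1/6 → 1/3 = 1
(φ ∨ ψ) ↔ (ψ → φ) = 1/3 ↔ 1 = 1/3
(χ → (φ → χ)) → ((φ ∨ ψ) ↔ (ψ → φ)) = 1 → 1/3 = 1/3
χ ∧ ψ = 1/3 ∧ 1/6 = 1/6
¬(χ ∧ ψ) = ¬1/6 = 0
φ → ψ = 1/3 → 1/6 = 1/6
ψ ∧ (φ → ψ) = 1/6 ∧ 1/6 = 1/6
¬(χ ∧ ψ) → (ψ ∧ (φ → ψ)) = 0 → 1/6 = 1
χ ∨ φ = 1/3 ∨ 1/3 = 1/3
ψ ∨ (χ ∨ φ) = 1/6 ∨ 1/3 = 1/3
¬ψ = ¬1/6 = 0
¬ψ → ψ = 0 → 1/6 = 1
(¬ψ → ψ) ∧ ψ = 1 ∧ 1/6 = 1/6
(ψ ∨ (χ ∨ φ)) → ((¬ψ → ψ) ∧ ψ) = 1/3 → 1/6 = 1/6
(¬(χ ∧ ψ) → (ψ ∧ (φ → ψ))) → ((ψ ∨ (χ ∨ φ)) → ((¬ψ → ψ) ∧ ψ)) = 1 → 1/6 = 1/6
((χ → (φ → χ)) → ((φ ∨ ψ) ↔ (ψ → φ))) → ((¬(χ ∧ ψ) → (ψ ∧ (φ → ψ))) → ((ψ ∨ (χ ∨ φ)) → ((¬ψ → ψ) ∧ ψ))) = 1/3 → 1/6 = 1/6

1/6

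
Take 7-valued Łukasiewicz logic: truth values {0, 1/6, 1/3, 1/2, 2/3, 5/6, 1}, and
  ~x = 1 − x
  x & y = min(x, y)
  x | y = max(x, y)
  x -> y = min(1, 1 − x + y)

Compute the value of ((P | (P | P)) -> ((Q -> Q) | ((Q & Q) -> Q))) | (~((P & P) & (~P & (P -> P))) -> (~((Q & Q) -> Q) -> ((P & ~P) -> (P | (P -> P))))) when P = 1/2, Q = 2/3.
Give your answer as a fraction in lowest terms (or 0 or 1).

P | P = 1/2 | 1/2 = 1/2
P | (P | P) = 1/2 | 1/2 = 1/2
Q -> Q = 2/3 -> 2/3 = 1
Q & Q = 2/3 & 2/3 = 2/3
(Q & Q) -> Q = 2/3 -> 2/3 = 1
(Q -> Q) | ((Q & Q) -> Q) = 1 | 1 = 1
(P | (P | P)) -> ((Q -> Q) | ((Q & Q) -> Q)) = 1/2 -> 1 = 1
P & P = 1/2 & 1/2 = 1/2
~P = ~1/2 = 1/2
P -> P = 1/2 -> 1/2 = 1
~P & (P -> P) = 1/2 & 1 = 1/2
(P & P) & (~P & (P -> P)) = 1/2 & 1/2 = 1/2
~((P & P) & (~P & (P -> P))) = ~1/2 = 1/2
Q & Q = 2/3 & 2/3 = 2/3
(Q & Q) -> Q = 2/3 -> 2/3 = 1
~((Q & Q) -> Q) = ~1 = 0
~P = ~1/2 = 1/2
P & ~P = 1/2 & 1/2 = 1/2
P -> P = 1/2 -> 1/2 = 1
P | (P -> P) = 1/2 | 1 = 1
(P & ~P) -> (P | (P -> P)) = 1/2 -> 1 = 1
~((Q & Q) -> Q) -> ((P & ~P) -> (P | (P -> P))) = 0 -> 1 = 1
~((P & P) & (~P & (P -> P))) -> (~((Q & Q) -> Q) -> ((P & ~P) -> (P | (P -> P)))) = 1/2 -> 1 = 1
((P | (P | P)) -> ((Q -> Q) | ((Q & Q) -> Q))) | (~((P & P) & (~P & (P -> P))) -> (~((Q & Q) -> Q) -> ((P & ~P) -> (P | (P -> P))))) = 1 | 1 = 1

1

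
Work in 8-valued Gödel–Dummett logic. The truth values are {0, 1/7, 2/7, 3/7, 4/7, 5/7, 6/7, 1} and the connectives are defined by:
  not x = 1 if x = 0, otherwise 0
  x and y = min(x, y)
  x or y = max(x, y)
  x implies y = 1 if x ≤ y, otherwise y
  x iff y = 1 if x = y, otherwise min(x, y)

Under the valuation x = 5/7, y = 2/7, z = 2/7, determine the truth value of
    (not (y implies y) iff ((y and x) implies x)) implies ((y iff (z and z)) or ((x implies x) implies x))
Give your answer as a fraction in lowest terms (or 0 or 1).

y implies y = 2/7 implies 2/7 = 1
not (y implies y) = not 1 = 0
y and x = 2/7 and 5/7 = 2/7
(y and x) implies x = 2/7 implies 5/7 = 1
not (y implies y) iff ((y and x) implies x) = 0 iff 1 = 0
z and z = 2/7 and 2/7 = 2/7
y iff (z and z) = 2/7 iff 2/7 = 1
x implies x = 5/7 implies 5/7 = 1
(x implies x) implies x = 1 implies 5/7 = 5/7
(y iff (z and z)) or ((x implies x) implies x) = 1 or 5/7 = 1
(not (y implies y) iff ((y and x) implies x)) implies ((y iff (z and z)) or ((x implies x) implies x)) = 0 implies 1 = 1

1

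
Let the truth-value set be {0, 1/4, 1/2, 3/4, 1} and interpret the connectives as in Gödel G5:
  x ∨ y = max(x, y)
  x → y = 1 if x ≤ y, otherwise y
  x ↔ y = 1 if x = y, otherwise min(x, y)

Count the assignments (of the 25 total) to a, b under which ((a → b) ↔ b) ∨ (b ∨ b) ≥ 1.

15

value 1: 15 assignments (counts)
value 3/4: 4 assignments
value 1/2: 3 assignments
value 1/4: 2 assignments
value 0: 1 assignment
So 15 of the 25 assignments meet the threshold.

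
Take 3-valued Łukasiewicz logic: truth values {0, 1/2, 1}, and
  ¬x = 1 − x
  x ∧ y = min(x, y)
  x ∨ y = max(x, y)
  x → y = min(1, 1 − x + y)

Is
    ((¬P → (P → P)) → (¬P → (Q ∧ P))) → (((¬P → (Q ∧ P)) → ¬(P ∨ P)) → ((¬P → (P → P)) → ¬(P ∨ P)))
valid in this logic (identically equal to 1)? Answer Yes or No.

P = 0, Q = 0 ↦ 1
P = 0, Q = 1/2 ↦ 1
P = 0, Q = 1 ↦ 1
P = 1/2, Q = 0 ↦ 1
P = 1/2, Q = 1/2 ↦ 1
P = 1/2, Q = 1 ↦ 1
P = 1, Q = 0 ↦ 1
P = 1, Q = 1/2 ↦ 1
P = 1, Q = 1 ↦ 1
Every assignment gives a value ≥ 1.

Yes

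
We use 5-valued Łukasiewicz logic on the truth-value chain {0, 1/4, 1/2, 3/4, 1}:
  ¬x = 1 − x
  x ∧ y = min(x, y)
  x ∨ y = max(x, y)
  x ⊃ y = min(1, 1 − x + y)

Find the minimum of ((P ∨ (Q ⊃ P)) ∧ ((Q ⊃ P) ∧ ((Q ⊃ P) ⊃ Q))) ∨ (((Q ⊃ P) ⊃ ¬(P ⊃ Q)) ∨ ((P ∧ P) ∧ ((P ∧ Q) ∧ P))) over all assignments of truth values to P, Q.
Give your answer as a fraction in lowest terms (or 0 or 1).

0

Take P = 0, Q = 0:
Q ⊃ P = 0 ⊃ 0 = 1
P ∨ (Q ⊃ P) = 0 ∨ 1 = 1
Q ⊃ P = 0 ⊃ 0 = 1
Q ⊃ P = 0 ⊃ 0 = 1
(Q ⊃ P) ⊃ Q = 1 ⊃ 0 = 0
(Q ⊃ P) ∧ ((Q ⊃ P) ⊃ Q) = 1 ∧ 0 = 0
(P ∨ (Q ⊃ P)) ∧ ((Q ⊃ P) ∧ ((Q ⊃ P) ⊃ Q)) = 1 ∧ 0 = 0
Q ⊃ P = 0 ⊃ 0 = 1
P ⊃ Q = 0 ⊃ 0 = 1
¬(P ⊃ Q) = ¬1 = 0
(Q ⊃ P) ⊃ ¬(P ⊃ Q) = 1 ⊃ 0 = 0
P ∧ P = 0 ∧ 0 = 0
P ∧ Q = 0 ∧ 0 = 0
(P ∧ Q) ∧ P = 0 ∧ 0 = 0
(P ∧ P) ∧ ((P ∧ Q) ∧ P) = 0 ∧ 0 = 0
((Q ⊃ P) ⊃ ¬(P ⊃ Q)) ∨ ((P ∧ P) ∧ ((P ∧ Q) ∧ P)) = 0 ∨ 0 = 0
((P ∨ (Q ⊃ P)) ∧ ((Q ⊃ P) ∧ ((Q ⊃ P) ⊃ Q))) ∨ (((Q ⊃ P) ⊃ ¬(P ⊃ Q)) ∨ ((P ∧ P) ∧ ((P ∧ Q) ∧ P))) = 0 ∨ 0 = 0
No assignment yields a value below 0, so this is the minimum.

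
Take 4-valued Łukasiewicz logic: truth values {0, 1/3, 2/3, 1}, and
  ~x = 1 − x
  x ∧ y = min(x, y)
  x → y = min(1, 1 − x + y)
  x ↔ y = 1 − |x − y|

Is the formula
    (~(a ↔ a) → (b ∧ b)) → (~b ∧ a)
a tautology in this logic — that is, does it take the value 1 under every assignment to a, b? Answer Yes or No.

Counterexample: take a = 0, b = 0.
a ↔ a = 0 ↔ 0 = 1
~(a ↔ a) = ~1 = 0
b ∧ b = 0 ∧ 0 = 0
~(a ↔ a) → (b ∧ b) = 0 → 0 = 1
~b = ~0 = 1
~b ∧ a = 1 ∧ 0 = 0
(~(a ↔ a) → (b ∧ b)) → (~b ∧ a) = 1 → 0 = 0
This gives 0 ≠ 1.

No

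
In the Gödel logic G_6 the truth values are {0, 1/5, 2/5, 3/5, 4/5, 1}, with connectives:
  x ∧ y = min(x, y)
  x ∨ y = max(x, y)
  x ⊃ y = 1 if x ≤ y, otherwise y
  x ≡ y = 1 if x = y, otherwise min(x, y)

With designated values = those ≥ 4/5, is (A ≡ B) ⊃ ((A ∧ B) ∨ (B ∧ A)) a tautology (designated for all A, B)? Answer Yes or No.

No

Counterexample: take A = 0, B = 0.
A ≡ B = 0 ≡ 0 = 1
A ∧ B = 0 ∧ 0 = 0
B ∧ A = 0 ∧ 0 = 0
(A ∧ B) ∨ (B ∧ A) = 0 ∨ 0 = 0
(A ≡ B) ⊃ ((A ∧ B) ∨ (B ∧ A)) = 1 ⊃ 0 = 0
This gives 0, which is below 4/5.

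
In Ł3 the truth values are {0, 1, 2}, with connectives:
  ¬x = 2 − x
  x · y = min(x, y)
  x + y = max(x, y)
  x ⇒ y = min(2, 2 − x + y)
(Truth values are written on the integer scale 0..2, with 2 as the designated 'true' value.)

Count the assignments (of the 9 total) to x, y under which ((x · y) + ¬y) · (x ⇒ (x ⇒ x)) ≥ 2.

x = 0, y = 0 ↦ 2  ≥
x = 0, y = 1 ↦ 1  <
x = 0, y = 2 ↦ 0  <
x = 1, y = 0 ↦ 2  ≥
x = 1, y = 1 ↦ 1  <
x = 1, y = 2 ↦ 1  <
x = 2, y = 0 ↦ 2  ≥
x = 2, y = 1 ↦ 1  <
x = 2, y = 2 ↦ 2  ≥
So 4 of the 9 assignments meet the threshold.

4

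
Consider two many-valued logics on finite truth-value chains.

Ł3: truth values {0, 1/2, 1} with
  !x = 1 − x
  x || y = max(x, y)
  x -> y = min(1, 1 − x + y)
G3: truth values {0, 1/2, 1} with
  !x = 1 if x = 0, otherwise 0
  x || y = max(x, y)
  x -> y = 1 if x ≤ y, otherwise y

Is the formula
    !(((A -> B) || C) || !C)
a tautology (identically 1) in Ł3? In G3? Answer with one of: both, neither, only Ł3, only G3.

neither

In Ł3: at A = 0, B = 0, C = 0 the value is 0 — not a tautology.
In G3: at A = 0, B = 0, C = 0 the value is 0 — not a tautology.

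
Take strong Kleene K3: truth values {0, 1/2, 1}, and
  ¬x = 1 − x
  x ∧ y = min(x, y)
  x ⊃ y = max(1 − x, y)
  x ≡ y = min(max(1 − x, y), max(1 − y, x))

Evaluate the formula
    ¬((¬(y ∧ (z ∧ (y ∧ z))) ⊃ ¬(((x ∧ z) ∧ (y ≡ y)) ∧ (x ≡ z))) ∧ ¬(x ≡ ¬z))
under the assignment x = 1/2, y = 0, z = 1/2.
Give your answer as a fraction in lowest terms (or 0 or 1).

y ∧ z = 0 ∧ 1/2 = 0
z ∧ (y ∧ z) = 1/2 ∧ 0 = 0
y ∧ (z ∧ (y ∧ z)) = 0 ∧ 0 = 0
¬(y ∧ (z ∧ (y ∧ z))) = ¬0 = 1
x ∧ z = 1/2 ∧ 1/2 = 1/2
y ≡ y = 0 ≡ 0 = 1
(x ∧ z) ∧ (y ≡ y) = 1/2 ∧ 1 = 1/2
x ≡ z = 1/2 ≡ 1/2 = 1/2
((x ∧ z) ∧ (y ≡ y)) ∧ (x ≡ z) = 1/2 ∧ 1/2 = 1/2
¬(((x ∧ z) ∧ (y ≡ y)) ∧ (x ≡ z)) = ¬1/2 = 1/2
¬(y ∧ (z ∧ (y ∧ z))) ⊃ ¬(((x ∧ z) ∧ (y ≡ y)) ∧ (x ≡ z)) = 1 ⊃ 1/2 = 1/2
¬z = ¬1/2 = 1/2
x ≡ ¬z = 1/2 ≡ 1/2 = 1/2
¬(x ≡ ¬z) = ¬1/2 = 1/2
(¬(y ∧ (z ∧ (y ∧ z))) ⊃ ¬(((x ∧ z) ∧ (y ≡ y)) ∧ (x ≡ z))) ∧ ¬(x ≡ ¬z) = 1/2 ∧ 1/2 = 1/2
¬((¬(y ∧ (z ∧ (y ∧ z))) ⊃ ¬(((x ∧ z) ∧ (y ≡ y)) ∧ (x ≡ z))) ∧ ¬(x ≡ ¬z)) = ¬1/2 = 1/2

1/2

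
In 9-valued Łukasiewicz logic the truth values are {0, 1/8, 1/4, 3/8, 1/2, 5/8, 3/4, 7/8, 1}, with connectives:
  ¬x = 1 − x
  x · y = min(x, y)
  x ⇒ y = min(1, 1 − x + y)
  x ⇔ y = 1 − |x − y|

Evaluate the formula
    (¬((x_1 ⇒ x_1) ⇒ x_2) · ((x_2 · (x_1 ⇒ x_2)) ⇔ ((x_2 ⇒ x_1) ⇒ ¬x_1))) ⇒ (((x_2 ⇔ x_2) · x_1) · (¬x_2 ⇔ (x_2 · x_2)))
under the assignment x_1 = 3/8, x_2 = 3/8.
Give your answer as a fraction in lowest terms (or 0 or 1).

x_1 ⇒ x_1 = 3/8 ⇒ 3/8 = 1
(x_1 ⇒ x_1) ⇒ x_2 = 1 ⇒ 3/8 = 3/8
¬((x_1 ⇒ x_1) ⇒ x_2) = ¬3/8 = 5/8
x_1 ⇒ x_2 = 3/8 ⇒ 3/8 = 1
x_2 · (x_1 ⇒ x_2) = 3/8 · 1 = 3/8
x_2 ⇒ x_1 = 3/8 ⇒ 3/8 = 1
¬x_1 = ¬3/8 = 5/8
(x_2 ⇒ x_1) ⇒ ¬x_1 = 1 ⇒ 5/8 = 5/8
(x_2 · (x_1 ⇒ x_2)) ⇔ ((x_2 ⇒ x_1) ⇒ ¬x_1) = 3/8 ⇔ 5/8 = 3/4
¬((x_1 ⇒ x_1) ⇒ x_2) · ((x_2 · (x_1 ⇒ x_2)) ⇔ ((x_2 ⇒ x_1) ⇒ ¬x_1)) = 5/8 · 3/4 = 5/8
x_2 ⇔ x_2 = 3/8 ⇔ 3/8 = 1
(x_2 ⇔ x_2) · x_1 = 1 · 3/8 = 3/8
¬x_2 = ¬3/8 = 5/8
x_2 · x_2 = 3/8 · 3/8 = 3/8
¬x_2 ⇔ (x_2 · x_2) = 5/8 ⇔ 3/8 = 3/4
((x_2 ⇔ x_2) · x_1) · (¬x_2 ⇔ (x_2 · x_2)) = 3/8 · 3/4 = 3/8
(¬((x_1 ⇒ x_1) ⇒ x_2) · ((x_2 · (x_1 ⇒ x_2)) ⇔ ((x_2 ⇒ x_1) ⇒ ¬x_1))) ⇒ (((x_2 ⇔ x_2) · x_1) · (¬x_2 ⇔ (x_2 · x_2))) = 5/8 ⇒ 3/8 = 3/4

3/4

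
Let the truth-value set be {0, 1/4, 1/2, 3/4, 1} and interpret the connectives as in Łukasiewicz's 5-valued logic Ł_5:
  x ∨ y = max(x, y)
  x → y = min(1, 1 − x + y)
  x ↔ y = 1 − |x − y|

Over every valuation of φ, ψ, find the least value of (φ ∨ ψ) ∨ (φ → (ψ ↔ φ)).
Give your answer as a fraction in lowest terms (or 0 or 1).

Take φ = 3/4, ψ = 0:
φ ∨ ψ = 3/4 ∨ 0 = 3/4
ψ ↔ φ = 0 ↔ 3/4 = 1/4
φ → (ψ ↔ φ) = 3/4 → 1/4 = 1/2
(φ ∨ ψ) ∨ (φ → (ψ ↔ φ)) = 3/4 ∨ 1/2 = 3/4
No assignment yields a value below 3/4, so this is the minimum.

3/4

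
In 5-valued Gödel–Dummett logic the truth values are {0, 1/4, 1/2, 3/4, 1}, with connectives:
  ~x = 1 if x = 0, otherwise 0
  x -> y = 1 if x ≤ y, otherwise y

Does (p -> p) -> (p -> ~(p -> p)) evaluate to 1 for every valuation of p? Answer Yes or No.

Counterexample: take p = 1/4.
p -> p = 1/4 -> 1/4 = 1
p -> p = 1/4 -> 1/4 = 1
~(p -> p) = ~1 = 0
p -> ~(p -> p) = 1/4 -> 0 = 0
(p -> p) -> (p -> ~(p -> p)) = 1 -> 0 = 0
This gives 0 ≠ 1.

No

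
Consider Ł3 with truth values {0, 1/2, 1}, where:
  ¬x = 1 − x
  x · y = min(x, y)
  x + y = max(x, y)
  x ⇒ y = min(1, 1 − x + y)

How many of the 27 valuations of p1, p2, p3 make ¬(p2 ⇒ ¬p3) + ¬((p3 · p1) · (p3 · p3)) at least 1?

value 1: 17 assignments (counts)
value 1/2: 9 assignments
value 0: 1 assignment
So 17 of the 27 assignments meet the threshold.

17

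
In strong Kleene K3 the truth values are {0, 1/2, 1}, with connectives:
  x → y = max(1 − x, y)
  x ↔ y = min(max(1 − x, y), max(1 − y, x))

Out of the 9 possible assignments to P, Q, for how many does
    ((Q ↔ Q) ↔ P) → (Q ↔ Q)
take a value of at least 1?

P = 0, Q = 0 ↦ 1  ≥
P = 0, Q = 1/2 ↦ 1/2  <
P = 0, Q = 1 ↦ 1  ≥
P = 1/2, Q = 0 ↦ 1  ≥
P = 1/2, Q = 1/2 ↦ 1/2  <
P = 1/2, Q = 1 ↦ 1  ≥
P = 1, Q = 0 ↦ 1  ≥
P = 1, Q = 1/2 ↦ 1/2  <
P = 1, Q = 1 ↦ 1  ≥
So 6 of the 9 assignments meet the threshold.

6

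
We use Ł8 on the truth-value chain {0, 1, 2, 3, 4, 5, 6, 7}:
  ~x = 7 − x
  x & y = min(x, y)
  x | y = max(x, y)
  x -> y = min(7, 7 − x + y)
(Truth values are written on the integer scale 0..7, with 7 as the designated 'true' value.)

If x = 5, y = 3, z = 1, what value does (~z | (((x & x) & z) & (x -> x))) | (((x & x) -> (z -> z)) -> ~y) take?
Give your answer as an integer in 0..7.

~z = ~1 = 6
x & x = 5 & 5 = 5
(x & x) & z = 5 & 1 = 1
x -> x = 5 -> 5 = 7
((x & x) & z) & (x -> x) = 1 & 7 = 1
~z | (((x & x) & z) & (x -> x)) = 6 | 1 = 6
x & x = 5 & 5 = 5
z -> z = 1 -> 1 = 7
(x & x) -> (z -> z) = 5 -> 7 = 7
~y = ~3 = 4
((x & x) -> (z -> z)) -> ~y = 7 -> 4 = 4
(~z | (((x & x) & z) & (x -> x))) | (((x & x) -> (z -> z)) -> ~y) = 6 | 4 = 6

6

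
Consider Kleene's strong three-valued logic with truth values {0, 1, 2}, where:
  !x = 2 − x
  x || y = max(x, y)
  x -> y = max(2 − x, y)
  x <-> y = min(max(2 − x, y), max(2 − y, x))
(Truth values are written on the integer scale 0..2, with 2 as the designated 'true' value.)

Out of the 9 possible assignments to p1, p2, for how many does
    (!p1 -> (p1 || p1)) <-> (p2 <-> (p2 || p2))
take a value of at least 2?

2

p1 = 0, p2 = 0 ↦ 0  <
p1 = 0, p2 = 1 ↦ 1  <
p1 = 0, p2 = 2 ↦ 0  <
p1 = 1, p2 = 0 ↦ 1  <
p1 = 1, p2 = 1 ↦ 1  <
p1 = 1, p2 = 2 ↦ 1  <
p1 = 2, p2 = 0 ↦ 2  ≥
p1 = 2, p2 = 1 ↦ 1  <
p1 = 2, p2 = 2 ↦ 2  ≥
So 2 of the 9 assignments meet the threshold.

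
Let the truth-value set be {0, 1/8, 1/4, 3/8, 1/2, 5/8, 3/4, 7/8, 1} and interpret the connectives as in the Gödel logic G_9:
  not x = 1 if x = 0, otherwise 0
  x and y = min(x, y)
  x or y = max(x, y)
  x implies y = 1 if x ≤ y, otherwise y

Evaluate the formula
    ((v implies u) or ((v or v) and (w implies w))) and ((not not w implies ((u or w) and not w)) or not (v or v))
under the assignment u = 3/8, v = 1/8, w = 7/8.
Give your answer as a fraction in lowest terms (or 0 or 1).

v implies u = 1/8 implies 3/8 = 1
v or v = 1/8 or 1/8 = 1/8
w implies w = 7/8 implies 7/8 = 1
(v or v) and (w implies w) = 1/8 and 1 = 1/8
(v implies u) or ((v or v) and (w implies w)) = 1 or 1/8 = 1
not w = not 7/8 = 0
not not w = not 0 = 1
u or w = 3/8 or 7/8 = 7/8
not w = not 7/8 = 0
(u or w) and not w = 7/8 and 0 = 0
not not w implies ((u or w) and not w) = 1 implies 0 = 0
v or v = 1/8 or 1/8 = 1/8
not (v or v) = not 1/8 = 0
(not not w implies ((u or w) and not w)) or not (v or v) = 0 or 0 = 0
((v implies u) or ((v or v) and (w implies w))) and ((not not w implies ((u or w) and not w)) or not (v or v)) = 1 and 0 = 0

0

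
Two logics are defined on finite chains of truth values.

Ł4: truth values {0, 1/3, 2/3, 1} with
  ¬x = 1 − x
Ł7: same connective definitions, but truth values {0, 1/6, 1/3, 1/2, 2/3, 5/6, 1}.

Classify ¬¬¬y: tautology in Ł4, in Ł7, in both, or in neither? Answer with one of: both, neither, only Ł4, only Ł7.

In Ł4: at y = 1/3 the value is 2/3 — not a tautology.
In Ł7: at y = 1/6 the value is 5/6 — not a tautology.

neither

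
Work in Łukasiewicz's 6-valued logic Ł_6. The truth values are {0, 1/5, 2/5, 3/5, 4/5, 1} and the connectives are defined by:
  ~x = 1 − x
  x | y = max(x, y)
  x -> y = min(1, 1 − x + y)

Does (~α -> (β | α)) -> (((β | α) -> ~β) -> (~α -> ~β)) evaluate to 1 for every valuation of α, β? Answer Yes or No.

Yes

At α = 1/5, β = 1, for instance:
~α = ~1/5 = 4/5
β | α = 1 | 1/5 = 1
~α -> (β | α) = 4/5 -> 1 = 1
~β = ~1 = 0
(β | α) -> ~β = 1 -> 0 = 0
~α -> ~β = 4/5 -> 0 = 1/5
((β | α) -> ~β) -> (~α -> ~β) = 0 -> 1/5 = 1
(~α -> (β | α)) -> (((β | α) -> ~β) -> (~α -> ~β)) = 1 -> 1 = 1
and checking the remaining 35 assignments likewise gives ≥ 1 in every case.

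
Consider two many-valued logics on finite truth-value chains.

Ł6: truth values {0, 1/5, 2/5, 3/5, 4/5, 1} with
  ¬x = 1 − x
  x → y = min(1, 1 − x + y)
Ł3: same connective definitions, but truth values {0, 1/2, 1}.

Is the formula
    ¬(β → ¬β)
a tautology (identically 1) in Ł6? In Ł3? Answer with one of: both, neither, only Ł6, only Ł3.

neither

In Ł6: at β = 0 the value is 0 — not a tautology.
In Ł3: at β = 0 the value is 0 — not a tautology.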